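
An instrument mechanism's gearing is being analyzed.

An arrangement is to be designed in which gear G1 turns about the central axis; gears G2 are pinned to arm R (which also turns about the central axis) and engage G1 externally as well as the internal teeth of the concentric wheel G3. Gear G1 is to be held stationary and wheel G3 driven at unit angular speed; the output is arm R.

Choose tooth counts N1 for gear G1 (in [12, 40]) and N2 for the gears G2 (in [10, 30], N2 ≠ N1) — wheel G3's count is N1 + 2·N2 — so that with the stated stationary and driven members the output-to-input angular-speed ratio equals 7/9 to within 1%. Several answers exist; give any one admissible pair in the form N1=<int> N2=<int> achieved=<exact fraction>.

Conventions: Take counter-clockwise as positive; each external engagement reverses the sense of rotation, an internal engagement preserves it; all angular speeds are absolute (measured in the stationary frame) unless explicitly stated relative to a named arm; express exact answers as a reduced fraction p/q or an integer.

topology: planetary set — design target 7/9, arm = carrier (Willis)
Willis with ω_sun = 0: ω_arm/ω_ring = N3/(N1+N3); set equal to 7/9  ⇒  N3/N1 = (7/9)/(1 − 7/9) = 7/2
N3 = N1 + 2·N2  ⇒  N2/N1 = (N3/N1 − 1)/2 = (7/2 − 1)/2 = 5/4
smallest multiple with N1 ≥ 12 and N2 ≥ 10: k = 3  ⇒  N1 = 3·4 = 12, N2 = 3·5 = 15 (N1 ≤ 40, N2 ≤ 30, N2 ≠ N1 ✓), N3 = 12 + 2·15 = 42
check: N3/(N1+N3) with N1 = 12, N3 = 42 gives 7/9; |achieved − target| = 0 ≤ 7/900 ✓

N1=12 N2=15 achieved=7/9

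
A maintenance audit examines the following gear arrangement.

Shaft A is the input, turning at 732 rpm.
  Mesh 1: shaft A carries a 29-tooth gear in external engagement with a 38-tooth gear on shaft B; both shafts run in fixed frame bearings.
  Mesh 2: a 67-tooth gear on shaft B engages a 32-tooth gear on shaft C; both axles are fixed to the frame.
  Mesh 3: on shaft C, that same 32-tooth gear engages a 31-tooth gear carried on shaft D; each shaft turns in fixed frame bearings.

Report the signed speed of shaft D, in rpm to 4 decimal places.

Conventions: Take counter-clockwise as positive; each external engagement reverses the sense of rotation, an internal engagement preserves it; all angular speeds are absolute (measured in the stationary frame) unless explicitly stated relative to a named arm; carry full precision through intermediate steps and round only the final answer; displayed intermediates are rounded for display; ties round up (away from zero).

-1207.3650 rpm

class = fixed-axis compound train [3 meshes; 3 ratios multiply, 3 sense flips]
mesh 1 [29T→38T]: ω = 732.0000×29/38 = 558.6316 rpm, sense flips to −
mesh 2 [67T→32T]: ω = 558.6316×67/32 = 1169.6349 rpm, sense flips to +
mesh 3 [32T→31T]: ω = 1169.6349×32/31 = 1207.3650 rpm, sense flips to −
signed output speed = -1207.3650 rpm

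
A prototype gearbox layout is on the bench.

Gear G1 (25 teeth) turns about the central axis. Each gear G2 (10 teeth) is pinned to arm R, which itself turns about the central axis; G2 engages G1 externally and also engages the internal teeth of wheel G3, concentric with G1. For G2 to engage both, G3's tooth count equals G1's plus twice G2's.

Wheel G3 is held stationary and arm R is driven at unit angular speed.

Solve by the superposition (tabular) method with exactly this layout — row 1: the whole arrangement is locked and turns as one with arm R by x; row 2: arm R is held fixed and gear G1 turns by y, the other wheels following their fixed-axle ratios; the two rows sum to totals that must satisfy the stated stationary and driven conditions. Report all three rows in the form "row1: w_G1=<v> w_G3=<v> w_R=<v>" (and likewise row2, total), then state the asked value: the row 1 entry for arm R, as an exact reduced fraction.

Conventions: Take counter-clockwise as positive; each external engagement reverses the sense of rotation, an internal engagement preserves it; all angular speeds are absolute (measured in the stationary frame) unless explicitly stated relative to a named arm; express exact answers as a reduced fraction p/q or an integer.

row1: w_G1=1 w_G3=1 w_R=1
row2: w_G1=9/5 w_G3=-1 w_R=0
total: w_G1=14/5 w_G3=0 w_R=1
asked value: 1

recognized (axles ride arm R): planetary set, 25/10/45 teeth
row 1 (train locked, turned with arm): all members turn x
superposition row 2 [arm held]: sun y, ring −(25/45)·y, arm 0
boundary: total ω_ring = x − (25/45)·y = 0 and total ω_arm = x = 1  ⇒  y = 9/5, x = 1
row 2 ring = −(25/45)·9/5 = -1
totals (row 1 + row 2): sun 1 + 9/5 = 14/5, ring 1 + (-1) = 0, arm 1 + 0 = 1
asked cell (row1, arm) = 1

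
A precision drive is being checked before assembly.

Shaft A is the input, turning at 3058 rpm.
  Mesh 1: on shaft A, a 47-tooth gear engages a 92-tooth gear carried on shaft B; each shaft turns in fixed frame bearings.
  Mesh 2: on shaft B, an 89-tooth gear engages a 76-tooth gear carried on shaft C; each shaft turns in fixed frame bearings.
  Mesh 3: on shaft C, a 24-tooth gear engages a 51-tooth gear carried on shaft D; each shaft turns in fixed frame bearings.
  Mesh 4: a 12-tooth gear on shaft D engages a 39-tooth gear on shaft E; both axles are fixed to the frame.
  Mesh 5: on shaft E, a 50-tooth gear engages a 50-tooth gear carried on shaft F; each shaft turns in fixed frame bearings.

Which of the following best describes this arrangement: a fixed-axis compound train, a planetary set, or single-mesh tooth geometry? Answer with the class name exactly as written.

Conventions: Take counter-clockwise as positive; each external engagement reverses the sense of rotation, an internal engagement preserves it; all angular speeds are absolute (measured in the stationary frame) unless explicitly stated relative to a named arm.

fixed-axis compound train

5-mesh fixed-axis compound train (all bearings frame-fixed)
classification: fixed-axis compound train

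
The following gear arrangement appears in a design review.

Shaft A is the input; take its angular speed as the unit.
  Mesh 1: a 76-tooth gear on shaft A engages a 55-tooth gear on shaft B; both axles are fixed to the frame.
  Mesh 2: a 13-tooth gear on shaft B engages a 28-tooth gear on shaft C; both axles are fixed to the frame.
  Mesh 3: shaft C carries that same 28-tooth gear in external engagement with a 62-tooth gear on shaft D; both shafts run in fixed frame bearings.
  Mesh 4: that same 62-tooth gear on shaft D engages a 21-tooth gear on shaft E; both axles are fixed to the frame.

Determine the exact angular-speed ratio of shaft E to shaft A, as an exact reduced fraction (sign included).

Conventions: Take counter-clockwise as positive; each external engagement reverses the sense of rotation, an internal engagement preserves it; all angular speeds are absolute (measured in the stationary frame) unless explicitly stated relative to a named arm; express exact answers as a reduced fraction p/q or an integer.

988/1155

class = fixed-axis compound train [4 meshes; 4 ratios multiply, 4 sense flips]
mesh 1 [76T→55T]: running ratio 76/55, sense −
mesh 2 [13T→28T]: running ratio 247/385, sense +
mesh 3 [28T→62T]: running ratio 494/1705, sense −
mesh 4 [62T→21T]: running ratio 988/1155, sense +
ω_out/ω_in = 988/1155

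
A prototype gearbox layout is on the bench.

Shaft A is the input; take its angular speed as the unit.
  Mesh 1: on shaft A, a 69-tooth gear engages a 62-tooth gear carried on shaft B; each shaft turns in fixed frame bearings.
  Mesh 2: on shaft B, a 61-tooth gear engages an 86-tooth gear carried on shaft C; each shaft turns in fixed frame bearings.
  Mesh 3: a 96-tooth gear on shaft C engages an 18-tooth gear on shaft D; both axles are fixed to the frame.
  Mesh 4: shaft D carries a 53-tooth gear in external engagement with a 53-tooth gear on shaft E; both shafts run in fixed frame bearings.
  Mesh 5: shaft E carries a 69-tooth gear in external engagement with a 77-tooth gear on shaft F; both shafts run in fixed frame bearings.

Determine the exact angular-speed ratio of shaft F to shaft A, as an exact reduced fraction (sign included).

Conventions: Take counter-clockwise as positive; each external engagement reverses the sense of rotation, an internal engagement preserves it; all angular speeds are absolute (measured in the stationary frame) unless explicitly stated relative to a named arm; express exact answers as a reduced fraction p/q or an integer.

-387228/102641

class = fixed-axis compound train [5 meshes; 5 ratios multiply, 5 sense flips]
mesh 1 [69T→62T]: running ratio 69/62, sense −
mesh 2 [61T→86T]: running ratio 4209/5332, sense +
mesh 3 [96T→18T]: running ratio 5612/1333, sense −
mesh 4 [53T→53T]: running ratio 5612/1333, sense +
mesh 5 [69T→77T]: running ratio 387228/102641, sense −
ω_out/ω_in = -387228/102641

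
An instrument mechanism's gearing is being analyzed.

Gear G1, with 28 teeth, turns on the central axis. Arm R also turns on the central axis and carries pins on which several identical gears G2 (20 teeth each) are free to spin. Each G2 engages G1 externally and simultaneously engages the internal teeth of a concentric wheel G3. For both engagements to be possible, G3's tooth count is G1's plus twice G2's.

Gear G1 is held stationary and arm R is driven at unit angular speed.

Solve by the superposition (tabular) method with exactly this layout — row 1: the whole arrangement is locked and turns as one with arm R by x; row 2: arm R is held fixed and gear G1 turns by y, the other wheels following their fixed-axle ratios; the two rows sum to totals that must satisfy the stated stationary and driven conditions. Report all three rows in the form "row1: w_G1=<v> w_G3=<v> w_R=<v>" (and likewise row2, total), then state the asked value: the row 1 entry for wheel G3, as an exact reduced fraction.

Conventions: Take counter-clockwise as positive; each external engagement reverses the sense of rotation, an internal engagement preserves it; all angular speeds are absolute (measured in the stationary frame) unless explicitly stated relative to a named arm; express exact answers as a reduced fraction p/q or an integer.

row1: w_G1=1 w_G3=1 w_R=1
row2: w_G1=-1 w_G3=7/17 w_R=0
total: w_G1=0 w_G3=24/17 w_R=1
asked value: 1

planetary set (28T centre, 20T on arm, 68T internal) — Willis relation
row 1: whole set turns with the arm by x
superposition row 2 [arm held]: sun y, ring −(28/68)·y, arm 0
boundary: total ω_sun = x + y = 0 and total ω_arm = x = 1  ⇒  y = -1, x = 1
row 2 ring = −(28/68)·(-1) = 7/17
totals (row 1 + row 2): sun 1 + (-1) = 0, ring 1 + 7/17 = 24/17, arm 1 + 0 = 1
asked cell (row1, ring) = 1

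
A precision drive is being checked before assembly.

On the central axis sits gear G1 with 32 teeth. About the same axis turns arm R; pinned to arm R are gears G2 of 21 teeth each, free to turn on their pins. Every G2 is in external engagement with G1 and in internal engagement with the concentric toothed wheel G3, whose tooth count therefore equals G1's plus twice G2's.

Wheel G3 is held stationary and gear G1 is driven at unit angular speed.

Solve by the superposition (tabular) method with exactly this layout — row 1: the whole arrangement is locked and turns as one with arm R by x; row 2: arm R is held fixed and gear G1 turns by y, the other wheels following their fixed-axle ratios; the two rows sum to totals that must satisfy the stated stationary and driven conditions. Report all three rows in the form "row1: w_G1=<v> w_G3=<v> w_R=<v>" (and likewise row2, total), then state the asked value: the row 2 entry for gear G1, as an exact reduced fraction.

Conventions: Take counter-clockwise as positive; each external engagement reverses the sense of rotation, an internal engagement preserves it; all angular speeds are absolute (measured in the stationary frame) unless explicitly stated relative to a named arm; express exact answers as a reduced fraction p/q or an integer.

row1: w_G1=16/53 w_G3=16/53 w_R=16/53
row2: w_G1=37/53 w_G3=-16/53 w_R=0
total: w_G1=1 w_G3=0 w_R=16/53
asked value: 37/53

topology: planetary set — G1 32T / G2 21T / G3 74T, arm = carrier (Willis)
superposition row 1 [locked train]: every member turns x
row 2: sun turns y, ring = −(32/74)·y, arm 0
boundary: total ω_ring = x − (32/74)·y = 0 and total ω_sun = x + y = 1  ⇒  y = 37/53, x = 16/53
row 2 ring = −(32/74)·37/53 = -16/53
totals (row 1 + row 2): sun 16/53 + 37/53 = 1, ring 16/53 + (-16/53) = 0, arm 16/53 + 0 = 16/53
asked cell (row2, sun) = 37/53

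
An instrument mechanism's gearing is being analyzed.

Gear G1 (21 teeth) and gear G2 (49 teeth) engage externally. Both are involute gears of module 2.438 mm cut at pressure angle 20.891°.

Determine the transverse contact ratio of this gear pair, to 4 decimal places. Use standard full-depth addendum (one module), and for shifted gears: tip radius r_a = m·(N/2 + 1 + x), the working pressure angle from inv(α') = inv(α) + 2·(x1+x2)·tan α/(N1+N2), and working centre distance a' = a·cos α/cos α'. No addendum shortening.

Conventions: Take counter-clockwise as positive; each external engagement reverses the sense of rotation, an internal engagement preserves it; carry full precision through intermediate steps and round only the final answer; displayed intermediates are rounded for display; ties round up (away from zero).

1.6219

class = single-mesh tooth geometry [involute pair 21T × 49T, m = 2.438]
base radii: r_b1 = 23.916135, r_b2 = 55.804314
tip radii: r_a1 = 28.037000, r_a2 = 62.169000
no profile shift: α' = α, a' = a
action lengths: √(r_a1²−r_b1²) = 14.631879, √(r_a2²−r_b2²) = 27.401882
base pitch p_b = π·m·cos α = 7.155691
CR = (14.631879 + 27.401882 − 85.330000·sin 20.89100°)/7.155691 = 1.621902
contact ratio ≈ 1.6219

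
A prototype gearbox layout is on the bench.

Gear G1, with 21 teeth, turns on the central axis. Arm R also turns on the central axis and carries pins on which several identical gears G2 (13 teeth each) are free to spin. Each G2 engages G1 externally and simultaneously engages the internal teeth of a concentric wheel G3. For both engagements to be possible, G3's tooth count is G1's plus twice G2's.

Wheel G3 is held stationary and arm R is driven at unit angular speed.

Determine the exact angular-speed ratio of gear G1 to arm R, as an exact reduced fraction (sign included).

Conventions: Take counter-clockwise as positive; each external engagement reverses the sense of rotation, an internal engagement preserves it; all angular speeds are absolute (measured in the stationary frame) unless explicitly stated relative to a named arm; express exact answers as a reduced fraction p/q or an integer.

68/21

class = planetary set [G3 = 21+2·13 = 47; Willis about the carrier]
ring teeth: 21 + 2·13 = 47
21(ω_sun−ω_arm) = −47(ω_ring−ω_arm),  ω_ring = 0, ω_arm = 1
ω_sun = 1 − (47/21)(0−1) = 68/21
ω_out/ω_in = 68/21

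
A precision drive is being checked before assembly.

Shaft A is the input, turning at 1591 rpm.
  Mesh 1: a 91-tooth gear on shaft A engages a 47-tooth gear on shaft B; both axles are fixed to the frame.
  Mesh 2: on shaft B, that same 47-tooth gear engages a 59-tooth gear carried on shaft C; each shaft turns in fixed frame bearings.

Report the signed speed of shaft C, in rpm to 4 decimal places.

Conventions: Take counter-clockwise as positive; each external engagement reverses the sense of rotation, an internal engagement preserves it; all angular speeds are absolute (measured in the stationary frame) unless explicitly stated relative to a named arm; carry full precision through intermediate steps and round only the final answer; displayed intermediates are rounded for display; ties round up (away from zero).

+2453.9153 rpm

recognized (3 fixed axles, 2 meshes): fixed-axis compound train
mesh 1 [91T→47T]: ω = 1591.0000×91/47 = 3080.4468 rpm, sense flips to −
mesh 2 [47T→59T]: ω = 3080.4468×47/59 = 2453.9153 rpm, sense flips to +
signed output speed = +2453.9153 rpm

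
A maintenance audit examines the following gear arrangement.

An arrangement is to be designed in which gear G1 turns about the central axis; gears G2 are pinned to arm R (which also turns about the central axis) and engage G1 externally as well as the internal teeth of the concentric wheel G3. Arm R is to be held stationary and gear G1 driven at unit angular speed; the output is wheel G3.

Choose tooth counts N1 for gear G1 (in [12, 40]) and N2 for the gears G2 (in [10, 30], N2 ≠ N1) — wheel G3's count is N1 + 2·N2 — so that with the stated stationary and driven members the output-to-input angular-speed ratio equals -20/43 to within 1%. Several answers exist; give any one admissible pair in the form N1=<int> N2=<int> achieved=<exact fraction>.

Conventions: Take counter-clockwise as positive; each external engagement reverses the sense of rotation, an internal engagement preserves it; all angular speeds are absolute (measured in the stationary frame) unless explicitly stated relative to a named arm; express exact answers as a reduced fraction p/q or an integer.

N1=40 N2=23 achieved=-20/43

class = planetary set [ratio -20/43 wanted; Willis about the carrier]
Willis with ω_arm = 0: ω_ring/ω_sun = −N1/N3; set equal to -20/43  ⇒  N3/N1 = −1/(-20/43) = 43/20
N3 = N1 + 2·N2  ⇒  N2/N1 = (N3/N1 − 1)/2 = (43/20 − 1)/2 = 23/40
smallest multiple with N1 ≥ 12 and N2 ≥ 10: k = 1  ⇒  N1 = 1·40 = 40, N2 = 1·23 = 23 (N1 ≤ 40, N2 ≤ 30, N2 ≠ N1 ✓), N3 = 40 + 2·23 = 86
check: −N1/N3 with N1 = 40, N3 = 86 gives -20/43; |achieved − target| = 0 ≤ 1/215 ✓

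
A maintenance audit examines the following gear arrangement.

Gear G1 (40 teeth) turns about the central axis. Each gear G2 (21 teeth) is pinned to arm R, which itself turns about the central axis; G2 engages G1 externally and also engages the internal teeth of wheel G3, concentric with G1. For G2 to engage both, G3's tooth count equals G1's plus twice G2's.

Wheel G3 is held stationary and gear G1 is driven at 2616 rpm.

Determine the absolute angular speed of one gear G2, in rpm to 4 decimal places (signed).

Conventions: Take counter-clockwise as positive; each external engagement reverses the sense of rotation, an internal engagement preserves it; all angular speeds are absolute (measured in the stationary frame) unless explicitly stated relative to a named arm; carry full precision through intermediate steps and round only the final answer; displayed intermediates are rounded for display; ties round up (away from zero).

planetary set (40T centre, 21T on arm, 82T internal) — Willis relation
normalise by the input: solve with ω_sun = 1, then scale by 2616 rpm
ring teeth: 40 + 2·21 = 82
40(ω_sun−ω_arm) = −82(ω_ring−ω_arm),  ω_ring = 0, ω_sun = 1
40(1−ω_arm) = −82(0−ω_arm)  ⇒  122·ω_arm = 40  ⇒  ω_arm = 20/61
sun–planet mesh: 40·(1−20/61) = −21·(ω_p−ω_arm)  ⇒  ω_p−ω_arm = -1640/1281
ω_p = 20/61 − 1640/1281 = -20/21
scale: ω_p = -20/21 × 2616 rpm = -2491.4286 rpm

-2491.4286 rpm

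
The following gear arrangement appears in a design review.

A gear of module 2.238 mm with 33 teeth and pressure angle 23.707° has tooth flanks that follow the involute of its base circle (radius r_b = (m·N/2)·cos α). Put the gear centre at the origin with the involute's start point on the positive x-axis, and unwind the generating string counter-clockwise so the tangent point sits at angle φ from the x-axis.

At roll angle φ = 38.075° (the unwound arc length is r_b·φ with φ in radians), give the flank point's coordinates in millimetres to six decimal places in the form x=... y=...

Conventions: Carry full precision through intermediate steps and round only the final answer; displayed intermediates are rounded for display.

class = single-mesh tooth geometry [base-circle involute, m = 2.238, 33T]
pitch radius r_p = m·N/2 = 2.238·33/2 = 36.927000
base radius r_b = r_p·cos α = 36.927000·cos 23.707° = 33.810859
roll angle φ = 38.075° = 0.66453411 rad
x = r_b·(cos φ + φ·sin φ) = 40.472185
y = r_b·(sin φ − φ·cos φ) = 3.163629

x=40.472185 y=3.163629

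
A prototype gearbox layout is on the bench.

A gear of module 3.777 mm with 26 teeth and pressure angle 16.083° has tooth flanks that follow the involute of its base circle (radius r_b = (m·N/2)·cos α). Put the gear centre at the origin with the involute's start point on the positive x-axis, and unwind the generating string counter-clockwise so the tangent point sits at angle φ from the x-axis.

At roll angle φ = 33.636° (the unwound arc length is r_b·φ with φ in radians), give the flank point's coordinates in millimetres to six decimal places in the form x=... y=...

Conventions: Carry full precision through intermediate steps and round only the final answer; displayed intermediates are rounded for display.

x=54.621971 y=3.073499

class = single-mesh tooth geometry [base-circle involute, m = 3.777, 26T]
pitch radius r_p = m·N/2 = 3.777·26/2 = 49.101000
base radius r_b = r_p·cos α = 49.101000·cos 16.083° = 47.179255
roll angle φ = 33.636° = 0.58705895 rad
x = r_b·(cos φ + φ·sin φ) = 54.621971
y = r_b·(sin φ − φ·cos φ) = 3.073499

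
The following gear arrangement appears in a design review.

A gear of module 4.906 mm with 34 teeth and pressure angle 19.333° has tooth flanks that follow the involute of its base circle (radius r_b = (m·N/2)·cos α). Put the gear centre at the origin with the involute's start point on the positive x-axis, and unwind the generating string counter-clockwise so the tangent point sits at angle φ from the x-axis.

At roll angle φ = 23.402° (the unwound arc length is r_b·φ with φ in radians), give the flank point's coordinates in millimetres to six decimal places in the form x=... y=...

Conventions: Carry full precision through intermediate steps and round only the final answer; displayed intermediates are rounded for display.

class = single-mesh tooth geometry [base-circle involute, m = 4.906, 34T]
pitch radius r_p = m·N/2 = 4.906·34/2 = 83.402000
base radius r_b = r_p·cos α = 83.402000·cos 19.333° = 78.698997
roll angle φ = 23.402° = 0.40844195 rad
x = r_b·(cos φ + φ·sin φ) = 84.992218
y = r_b·(sin φ − φ·cos φ) = 1.757829

x=84.992218 y=1.757829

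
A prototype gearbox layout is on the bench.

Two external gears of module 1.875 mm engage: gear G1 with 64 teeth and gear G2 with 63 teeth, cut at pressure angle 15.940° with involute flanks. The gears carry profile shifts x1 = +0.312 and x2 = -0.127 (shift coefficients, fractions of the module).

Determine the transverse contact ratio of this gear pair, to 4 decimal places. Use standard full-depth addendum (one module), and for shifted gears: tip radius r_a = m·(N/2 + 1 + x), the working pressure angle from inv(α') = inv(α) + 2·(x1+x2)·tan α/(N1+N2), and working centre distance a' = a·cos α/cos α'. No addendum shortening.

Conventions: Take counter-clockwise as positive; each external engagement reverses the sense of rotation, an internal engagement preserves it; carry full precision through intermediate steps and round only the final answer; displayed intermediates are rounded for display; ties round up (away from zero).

2.0200

single-mesh involute tooth geometry (64T engaging 63T at module 1.875)
base radii: r_b1 = 57.692989, r_b2 = 56.791536
tip radii: r_a1 = 62.460000, r_a2 = 60.699375
inv(α') = inv(15.940°) + 2·(+0.312-0.127)·tan α/(64+63) = 0.00823904  ⇒  α' = 16.50318°
a' = a·cos α / cos α' = 119.0625·cos 15.940°/cos 16.50318° = 119.403475
action lengths: √(r_a1²−r_b1²) = 23.932627, √(r_a2²−r_b2²) = 21.427449
base pitch p_b = π·m·cos α = 5.663996
CR = (23.932627 + 21.427449 − 119.403475·sin 16.50318°)/5.663996 = 2.020005
contact ratio ≈ 2.0200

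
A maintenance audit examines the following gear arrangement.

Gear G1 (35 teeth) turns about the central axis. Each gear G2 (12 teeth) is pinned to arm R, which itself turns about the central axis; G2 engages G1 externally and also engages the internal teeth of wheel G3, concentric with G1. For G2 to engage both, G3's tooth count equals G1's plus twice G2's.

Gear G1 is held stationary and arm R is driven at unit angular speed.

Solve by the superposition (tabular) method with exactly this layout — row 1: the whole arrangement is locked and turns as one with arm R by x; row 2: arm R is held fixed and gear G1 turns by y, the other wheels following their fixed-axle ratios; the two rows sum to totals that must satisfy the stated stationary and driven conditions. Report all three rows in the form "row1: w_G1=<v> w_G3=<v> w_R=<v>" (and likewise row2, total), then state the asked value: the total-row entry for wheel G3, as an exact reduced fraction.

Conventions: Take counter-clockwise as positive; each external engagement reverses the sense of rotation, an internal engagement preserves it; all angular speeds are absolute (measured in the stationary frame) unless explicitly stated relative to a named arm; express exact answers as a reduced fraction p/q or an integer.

row1: w_G1=1 w_G3=1 w_R=1
row2: w_G1=-1 w_G3=35/59 w_R=0
total: w_G1=0 w_G3=94/59 w_R=1
asked value: 94/59

recognized (axles ride arm R): planetary set, 35/12/59 teeth
row 1: whole set turns with the arm by x
row 2: sun turns y, ring = −(35/59)·y, arm 0
boundary: total ω_sun = x + y = 0 and total ω_arm = x = 1  ⇒  y = -1, x = 1
row 2 ring = −(35/59)·(-1) = 35/59
totals (row 1 + row 2): sun 1 + (-1) = 0, ring 1 + 35/59 = 94/59, arm 1 + 0 = 1
asked cell (total, ring) = 94/59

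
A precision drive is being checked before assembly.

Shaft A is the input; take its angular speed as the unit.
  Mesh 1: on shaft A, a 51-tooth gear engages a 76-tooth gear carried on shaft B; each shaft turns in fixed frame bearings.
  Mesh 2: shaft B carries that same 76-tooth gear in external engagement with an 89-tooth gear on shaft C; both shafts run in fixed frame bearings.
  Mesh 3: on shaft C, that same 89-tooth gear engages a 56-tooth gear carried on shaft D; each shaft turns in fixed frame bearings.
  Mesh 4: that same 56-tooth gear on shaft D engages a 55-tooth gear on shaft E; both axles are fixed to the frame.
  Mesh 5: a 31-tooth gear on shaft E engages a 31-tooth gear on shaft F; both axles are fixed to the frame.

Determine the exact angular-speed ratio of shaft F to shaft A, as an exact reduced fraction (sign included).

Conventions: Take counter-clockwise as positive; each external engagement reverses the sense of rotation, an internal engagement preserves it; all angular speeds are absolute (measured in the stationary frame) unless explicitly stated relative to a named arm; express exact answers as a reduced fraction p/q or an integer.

-51/55

class = fixed-axis compound train [5 meshes; 5 ratios multiply, 5 sense flips]
mesh 1 [51T→76T]: running ratio 51/76, sense −
mesh 2 [76T→89T]: running ratio 51/89, sense +
mesh 3 [89T→56T]: running ratio 51/56, sense −
mesh 4 [56T→55T]: running ratio 51/55, sense +
mesh 5 [31T→31T]: running ratio 51/55, sense −
ω_out/ω_in = -51/55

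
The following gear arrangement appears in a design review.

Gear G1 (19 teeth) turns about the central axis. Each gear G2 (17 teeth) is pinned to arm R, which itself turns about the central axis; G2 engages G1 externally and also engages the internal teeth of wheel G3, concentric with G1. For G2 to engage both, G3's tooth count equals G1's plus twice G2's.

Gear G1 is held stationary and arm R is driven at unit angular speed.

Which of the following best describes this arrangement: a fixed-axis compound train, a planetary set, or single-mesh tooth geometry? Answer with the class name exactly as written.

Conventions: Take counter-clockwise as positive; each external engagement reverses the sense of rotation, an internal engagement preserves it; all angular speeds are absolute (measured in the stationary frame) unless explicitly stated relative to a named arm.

recognized (axles ride arm R): planetary set, 19/17/53 teeth
classification: planetary set

planetary set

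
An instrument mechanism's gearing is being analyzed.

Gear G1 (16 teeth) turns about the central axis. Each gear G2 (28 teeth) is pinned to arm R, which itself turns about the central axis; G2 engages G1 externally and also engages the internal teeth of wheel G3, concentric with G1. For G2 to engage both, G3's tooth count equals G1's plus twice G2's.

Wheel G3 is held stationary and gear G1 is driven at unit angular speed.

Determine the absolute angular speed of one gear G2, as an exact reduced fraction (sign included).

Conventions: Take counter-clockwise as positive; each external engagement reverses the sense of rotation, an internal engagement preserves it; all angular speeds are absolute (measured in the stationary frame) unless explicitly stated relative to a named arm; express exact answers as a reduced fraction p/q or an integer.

class = planetary set [G3 = 16+2·28 = 72; Willis about the carrier]
ring teeth: 16 + 2·28 = 72
16(ω_sun−ω_arm) = −72(ω_ring−ω_arm),  ω_ring = 0, ω_sun = 1
16(1−ω_arm) = −72(0−ω_arm)  ⇒  88·ω_arm = 16  ⇒  ω_arm = 2/11
sun–planet mesh: 16·(1−2/11) = −28·(ω_p−ω_arm)  ⇒  ω_p−ω_arm = -36/77
ω_p = 2/11 − 36/77 = -2/7
exact speed ratio = -2/7

-2/7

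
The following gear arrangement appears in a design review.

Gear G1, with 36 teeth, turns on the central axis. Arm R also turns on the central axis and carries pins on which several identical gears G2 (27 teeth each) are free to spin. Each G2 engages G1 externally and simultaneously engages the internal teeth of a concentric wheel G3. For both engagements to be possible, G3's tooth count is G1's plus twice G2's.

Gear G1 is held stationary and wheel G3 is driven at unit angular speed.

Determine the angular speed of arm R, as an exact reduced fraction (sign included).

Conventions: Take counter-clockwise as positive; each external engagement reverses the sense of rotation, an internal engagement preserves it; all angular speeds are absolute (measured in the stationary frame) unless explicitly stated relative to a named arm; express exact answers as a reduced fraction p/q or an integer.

topology: planetary set — G1 36T / G2 27T / G3 90T, arm = carrier (Willis)
ring teeth: 36 + 2·27 = 90
36(ω_sun−ω_arm) = −90(ω_ring−ω_arm),  ω_sun = 0, ω_ring = 1
36(0−ω_arm) = −90(1−ω_arm)  ⇒  126·ω_arm = 90  ⇒  ω_arm = 5/7
exact speed ratio = 5/7

5/7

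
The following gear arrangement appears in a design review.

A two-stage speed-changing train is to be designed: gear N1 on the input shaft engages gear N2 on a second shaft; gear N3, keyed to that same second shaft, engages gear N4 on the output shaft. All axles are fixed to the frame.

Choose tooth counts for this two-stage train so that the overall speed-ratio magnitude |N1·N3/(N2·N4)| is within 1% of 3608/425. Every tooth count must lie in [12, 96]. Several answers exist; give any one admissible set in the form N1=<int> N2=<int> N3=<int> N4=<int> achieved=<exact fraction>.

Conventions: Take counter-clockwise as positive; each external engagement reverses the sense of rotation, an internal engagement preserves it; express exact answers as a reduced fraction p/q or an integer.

N1=41 N2=17 N3=88 N4=25 achieved=3608/425

2-stage fixed-axis compound train for ratio 3608/425
target = 3608/425 in lowest terms: an exact hit needs N1·N3 = k·3608 and N2·N4 = k·425 for one integer k, every count in [12, 96]; additionally prefer no 1:1 stage (N1 ≠ N2, N3 ≠ N4)
k = 1: N1·N3 = 3608 = 41·88, N2·N4 = 425 = 17·25
achieved = 41·88/(17·25) = 3608/425; |achieved − target| = 0 ≤ 902/10625 ✓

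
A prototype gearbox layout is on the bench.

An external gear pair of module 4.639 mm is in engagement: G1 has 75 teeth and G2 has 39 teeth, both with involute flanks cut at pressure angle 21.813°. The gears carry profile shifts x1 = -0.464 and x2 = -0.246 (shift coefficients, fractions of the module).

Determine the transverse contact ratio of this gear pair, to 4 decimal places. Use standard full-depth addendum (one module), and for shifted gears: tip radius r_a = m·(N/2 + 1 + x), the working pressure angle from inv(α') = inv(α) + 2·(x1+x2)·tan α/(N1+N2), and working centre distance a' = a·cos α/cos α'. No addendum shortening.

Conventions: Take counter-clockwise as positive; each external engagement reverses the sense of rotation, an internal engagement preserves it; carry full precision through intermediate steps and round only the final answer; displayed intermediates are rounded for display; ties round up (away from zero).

topology: single-mesh involute geometry — m = 4.639, 75T/39T pair
base radii: r_b1 = 161.507053, r_b2 = 83.983668
tip radii: r_a1 = 176.449004, r_a2 = 93.958306
inv(α') = inv(21.813°) + 2·(-0.464-0.246)·tan α/(75+39) = 0.01454063  ⇒  α' = 19.84131°
a' = a·cos α / cos α' = 264.4230·cos 21.813°/cos 19.84131° = 260.983682
action lengths: √(r_a1²−r_b1²) = 71.061401, √(r_a2²−r_b2²) = 42.129643
base pitch p_b = π·m·cos α = 13.530383
CR = (71.061401 + 42.129643 − 260.983682·sin 19.84131°)/13.530383 = 1.818792
contact ratio ≈ 1.8188

1.8188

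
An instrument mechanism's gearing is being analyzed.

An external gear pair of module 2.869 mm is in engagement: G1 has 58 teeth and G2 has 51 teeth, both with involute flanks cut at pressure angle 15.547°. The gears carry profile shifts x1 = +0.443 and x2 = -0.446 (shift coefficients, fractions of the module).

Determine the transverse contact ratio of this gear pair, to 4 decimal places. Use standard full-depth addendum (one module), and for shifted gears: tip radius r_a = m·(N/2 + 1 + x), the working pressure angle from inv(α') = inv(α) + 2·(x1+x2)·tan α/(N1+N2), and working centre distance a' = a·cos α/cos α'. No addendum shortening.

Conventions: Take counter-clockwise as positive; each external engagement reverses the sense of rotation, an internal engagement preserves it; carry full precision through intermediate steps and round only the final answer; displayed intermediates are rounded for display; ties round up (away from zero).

2.0388

recognized (one external pair, fixed centres): single-mesh tooth geometry, m = 2.869, N1 = 58, N2 = 51
base radii: r_b1 = 80.156751, r_b2 = 70.482661
tip radii: r_a1 = 87.340967, r_a2 = 74.748926
inv(α') = inv(15.547°) + 2·(+0.443-0.446)·tan α/(58+51) = 0.00684649  ⇒  α' = 15.53565°
a' = a·cos α / cos α' = 156.3605·cos 15.547°/cos 15.53565° = 156.351890
action lengths: √(r_a1²−r_b1²) = 34.689188, √(r_a2²−r_b2²) = 24.891695
base pitch p_b = π·m·cos α = 8.683443
CR = (34.689188 + 24.891695 − 156.351890·sin 15.53565°)/8.683443 = 2.038812
contact ratio ≈ 2.0388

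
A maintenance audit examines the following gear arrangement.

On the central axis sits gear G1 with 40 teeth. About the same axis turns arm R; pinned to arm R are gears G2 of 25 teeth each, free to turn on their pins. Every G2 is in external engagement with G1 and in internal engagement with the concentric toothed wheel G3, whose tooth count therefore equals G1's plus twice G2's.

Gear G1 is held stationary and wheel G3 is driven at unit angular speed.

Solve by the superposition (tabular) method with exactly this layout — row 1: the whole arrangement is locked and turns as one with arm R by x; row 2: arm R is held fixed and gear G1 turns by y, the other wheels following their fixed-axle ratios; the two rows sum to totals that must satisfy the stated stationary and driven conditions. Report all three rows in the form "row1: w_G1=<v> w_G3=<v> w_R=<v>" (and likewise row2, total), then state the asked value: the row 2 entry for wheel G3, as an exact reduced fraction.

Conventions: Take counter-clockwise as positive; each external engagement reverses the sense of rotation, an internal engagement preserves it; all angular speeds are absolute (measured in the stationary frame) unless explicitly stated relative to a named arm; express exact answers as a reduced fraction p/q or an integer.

planetary set (40T centre, 25T on arm, 90T internal) — Willis relation
row 1 (train locked, turned with arm): all members turn x
row 2 — arm fixed, fixed-axis ratios: sun y, ring −(40/90)·y, arm 0
boundary: total ω_sun = x + y = 0 and total ω_ring = x − (40/90)·y = 1  ⇒  y = -9/13, x = 9/13
row 2 ring = −(40/90)·(-9/13) = 4/13
totals (row 1 + row 2): sun 9/13 + (-9/13) = 0, ring 9/13 + 4/13 = 1, arm 9/13 + 0 = 9/13
asked cell (row2, ring) = 4/13

row1: w_G1=9/13 w_G3=9/13 w_R=9/13
row2: w_G1=-9/13 w_G3=4/13 w_R=0
total: w_G1=0 w_G3=1 w_R=9/13
asked value: 4/13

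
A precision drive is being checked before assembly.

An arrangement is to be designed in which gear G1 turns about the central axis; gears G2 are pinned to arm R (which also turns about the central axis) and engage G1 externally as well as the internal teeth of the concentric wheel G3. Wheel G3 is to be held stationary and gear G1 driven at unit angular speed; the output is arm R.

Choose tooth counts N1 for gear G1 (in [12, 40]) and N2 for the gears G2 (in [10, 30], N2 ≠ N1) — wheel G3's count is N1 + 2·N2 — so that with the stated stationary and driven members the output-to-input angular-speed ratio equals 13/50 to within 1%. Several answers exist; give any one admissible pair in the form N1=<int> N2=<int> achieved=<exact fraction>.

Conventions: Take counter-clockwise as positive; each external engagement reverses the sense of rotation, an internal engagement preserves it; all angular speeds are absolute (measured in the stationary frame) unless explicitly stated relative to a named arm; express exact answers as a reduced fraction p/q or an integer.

N1=13 N2=12 achieved=13/50

topology: planetary set — design target 13/50, arm = carrier (Willis)
Willis with ω_ring = 0: ω_arm/ω_sun = N1/(N1+N3); set equal to 13/50  ⇒  N3/N1 = 1/(13/50) − 1 = 37/13
N3 = N1 + 2·N2  ⇒  N2/N1 = (N3/N1 − 1)/2 = (37/13 − 1)/2 = 12/13
smallest multiple with N1 ≥ 12 and N2 ≥ 10: k = 1  ⇒  N1 = 1·13 = 13, N2 = 1·12 = 12 (N1 ≤ 40, N2 ≤ 30, N2 ≠ N1 ✓), N3 = 13 + 2·12 = 37
check: N1/(N1+N3) with N1 = 13, N3 = 37 gives 13/50; |achieved − target| = 0 ≤ 13/5000 ✓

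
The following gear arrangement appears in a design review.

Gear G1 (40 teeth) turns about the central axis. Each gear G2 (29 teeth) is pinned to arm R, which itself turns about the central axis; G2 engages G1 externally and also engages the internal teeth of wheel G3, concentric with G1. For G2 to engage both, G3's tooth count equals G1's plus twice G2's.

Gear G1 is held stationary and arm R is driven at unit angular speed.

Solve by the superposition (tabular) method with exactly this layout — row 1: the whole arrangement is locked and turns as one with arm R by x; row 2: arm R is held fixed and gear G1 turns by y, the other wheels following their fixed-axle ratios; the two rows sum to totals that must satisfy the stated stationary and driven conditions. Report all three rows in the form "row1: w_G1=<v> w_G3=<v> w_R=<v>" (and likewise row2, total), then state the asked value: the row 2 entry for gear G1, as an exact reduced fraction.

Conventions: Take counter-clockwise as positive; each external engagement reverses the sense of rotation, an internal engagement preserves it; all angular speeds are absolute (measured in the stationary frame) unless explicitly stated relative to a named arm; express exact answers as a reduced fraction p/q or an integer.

recognized (axles ride arm R): planetary set, 40/29/98 teeth
superposition row 1 [locked train]: every member turns x
superposition row 2 [arm held]: sun y, ring −(40/98)·y, arm 0
boundary: total ω_sun = x + y = 0 and total ω_arm = x = 1  ⇒  y = -1, x = 1
row 2 ring = −(40/98)·(-1) = 20/49
totals (row 1 + row 2): sun 1 + (-1) = 0, ring 1 + 20/49 = 69/49, arm 1 + 0 = 1
asked cell (row2, sun) = -1

row1: w_G1=1 w_G3=1 w_R=1
row2: w_G1=-1 w_G3=20/49 w_R=0
total: w_G1=0 w_G3=69/49 w_R=1
asked value: -1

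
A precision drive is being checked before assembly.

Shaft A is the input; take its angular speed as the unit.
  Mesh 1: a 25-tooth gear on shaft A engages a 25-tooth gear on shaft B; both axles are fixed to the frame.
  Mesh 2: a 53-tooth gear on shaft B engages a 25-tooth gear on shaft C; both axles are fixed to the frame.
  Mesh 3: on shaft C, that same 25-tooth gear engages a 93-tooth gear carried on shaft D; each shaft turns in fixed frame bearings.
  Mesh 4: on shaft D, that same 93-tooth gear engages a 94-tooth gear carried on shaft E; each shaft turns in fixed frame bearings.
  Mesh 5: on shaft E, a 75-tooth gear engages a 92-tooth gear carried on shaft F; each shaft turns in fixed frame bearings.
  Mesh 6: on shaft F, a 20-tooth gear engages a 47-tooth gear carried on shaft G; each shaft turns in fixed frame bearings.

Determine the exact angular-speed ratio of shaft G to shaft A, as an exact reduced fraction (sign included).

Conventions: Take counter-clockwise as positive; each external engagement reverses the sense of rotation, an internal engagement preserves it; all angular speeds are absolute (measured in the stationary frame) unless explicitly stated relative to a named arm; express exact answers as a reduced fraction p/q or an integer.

19875/101614

class = fixed-axis compound train [6 meshes; 6 ratios multiply, 6 sense flips]
mesh 1 [25T→25T]: running ratio 1, sense −
mesh 2 [53T→25T]: running ratio 53/25, sense +
mesh 3 [25T→93T]: running ratio 53/93, sense −
mesh 4 [93T→94T]: running ratio 53/94, sense +
mesh 5 [75T→92T]: running ratio 3975/8648, sense −
mesh 6 [20T→47T]: running ratio 19875/101614, sense +
ω_out/ω_in = 19875/101614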